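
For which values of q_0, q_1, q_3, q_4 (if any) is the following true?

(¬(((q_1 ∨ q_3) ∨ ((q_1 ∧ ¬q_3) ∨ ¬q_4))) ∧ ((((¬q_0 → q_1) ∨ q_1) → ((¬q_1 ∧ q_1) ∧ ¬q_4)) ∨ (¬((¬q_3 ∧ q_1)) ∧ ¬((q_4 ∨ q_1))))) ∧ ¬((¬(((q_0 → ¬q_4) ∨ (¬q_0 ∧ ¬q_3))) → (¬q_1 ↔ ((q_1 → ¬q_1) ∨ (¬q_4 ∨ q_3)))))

No satisfying assignment exists.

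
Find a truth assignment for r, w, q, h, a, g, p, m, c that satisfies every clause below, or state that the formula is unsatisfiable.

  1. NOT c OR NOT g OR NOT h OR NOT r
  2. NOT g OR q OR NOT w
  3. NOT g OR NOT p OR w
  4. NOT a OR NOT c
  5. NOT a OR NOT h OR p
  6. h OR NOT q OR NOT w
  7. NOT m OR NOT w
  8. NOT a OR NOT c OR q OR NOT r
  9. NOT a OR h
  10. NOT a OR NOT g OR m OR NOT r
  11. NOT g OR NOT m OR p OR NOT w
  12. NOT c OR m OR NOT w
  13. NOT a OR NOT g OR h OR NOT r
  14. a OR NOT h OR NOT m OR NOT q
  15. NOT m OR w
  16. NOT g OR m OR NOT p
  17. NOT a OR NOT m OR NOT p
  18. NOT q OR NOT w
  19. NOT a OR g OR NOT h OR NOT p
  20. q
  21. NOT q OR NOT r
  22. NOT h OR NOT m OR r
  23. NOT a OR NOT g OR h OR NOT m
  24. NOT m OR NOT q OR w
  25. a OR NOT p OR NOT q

r: False, w: False, q: True, h: True, a: False, g: False, p: False, m: False, c: True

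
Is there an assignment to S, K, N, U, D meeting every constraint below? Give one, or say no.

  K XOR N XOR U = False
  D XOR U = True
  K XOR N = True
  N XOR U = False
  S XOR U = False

S: True; K: False; N: True; U: True; D: False

K XOR N XOR U = F XOR T XOR T = False ✓
D XOR U = F XOR T = True ✓
K XOR N = F XOR T = True ✓
N XOR U = T XOR T = False ✓
S XOR U = T XOR T = False ✓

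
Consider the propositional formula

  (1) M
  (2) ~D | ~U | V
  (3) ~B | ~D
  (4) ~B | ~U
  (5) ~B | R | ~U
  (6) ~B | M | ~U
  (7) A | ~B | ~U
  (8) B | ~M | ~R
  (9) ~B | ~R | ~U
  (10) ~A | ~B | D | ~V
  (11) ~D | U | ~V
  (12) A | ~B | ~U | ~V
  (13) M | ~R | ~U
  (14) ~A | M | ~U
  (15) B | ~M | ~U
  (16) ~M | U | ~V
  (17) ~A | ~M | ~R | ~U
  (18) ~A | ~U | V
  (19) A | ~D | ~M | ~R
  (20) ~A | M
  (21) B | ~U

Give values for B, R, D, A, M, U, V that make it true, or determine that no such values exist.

B=T, R=T, D=F, A=F, M=T, U=F, V=F

Unit clause (M) forces M = True.
Set B = True.
  then (~B | ~D) forces D = False.
  then (~B | ~U) forces U = False.
  then (~M | U | ~V) forces V = False.
Set R = True.
Set A = False.
All clauses satisfied.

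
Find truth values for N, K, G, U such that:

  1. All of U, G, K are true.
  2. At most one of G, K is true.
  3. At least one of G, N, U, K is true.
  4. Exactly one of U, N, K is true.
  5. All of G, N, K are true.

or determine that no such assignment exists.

No satisfying assignment exists.

Case N = True:
  (1) forces U = True.
  Constraint (4) is violated (U=T, N=T) — contradiction.
Case N = False:
  Constraint (5) is violated (N=F) — contradiction.
Both cases fail — unsatisfiable.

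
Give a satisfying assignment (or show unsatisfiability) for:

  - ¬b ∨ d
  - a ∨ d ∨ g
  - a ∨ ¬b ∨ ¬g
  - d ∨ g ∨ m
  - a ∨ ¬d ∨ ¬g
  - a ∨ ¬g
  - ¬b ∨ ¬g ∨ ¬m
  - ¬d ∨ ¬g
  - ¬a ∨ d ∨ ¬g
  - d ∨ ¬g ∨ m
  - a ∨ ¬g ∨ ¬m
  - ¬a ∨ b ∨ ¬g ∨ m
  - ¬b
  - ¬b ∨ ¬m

Unit clause (¬b) forces b = False.
Set g = False.
Set d = True.
Set a = True.
Set m = True.
All clauses satisfied.

g = False, b = False, d = True, a = True, m = True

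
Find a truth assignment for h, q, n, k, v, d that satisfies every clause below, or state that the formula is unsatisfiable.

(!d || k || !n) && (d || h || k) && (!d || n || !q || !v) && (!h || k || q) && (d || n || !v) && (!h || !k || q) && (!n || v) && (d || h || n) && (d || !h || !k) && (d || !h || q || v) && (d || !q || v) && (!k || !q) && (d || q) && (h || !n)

h: True, q: True, n: True, k: False, v: True, d: False

Set h = True.
Try q = False:
  (!h || k || q) forces k = True.
  clause (!h || !k || q) is falsified — backtrack.
So q = True.
  then (!k || !q) forces k = False.
Set n = True.
  then (!d || k || !n) forces d = False.
  then (!n || v) forces v = True.
All clauses satisfied.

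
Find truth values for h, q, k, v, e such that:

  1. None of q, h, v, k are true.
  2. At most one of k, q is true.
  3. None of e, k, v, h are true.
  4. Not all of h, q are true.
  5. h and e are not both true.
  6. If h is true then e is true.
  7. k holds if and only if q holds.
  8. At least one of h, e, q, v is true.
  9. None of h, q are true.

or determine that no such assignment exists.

No satisfying assignment exists.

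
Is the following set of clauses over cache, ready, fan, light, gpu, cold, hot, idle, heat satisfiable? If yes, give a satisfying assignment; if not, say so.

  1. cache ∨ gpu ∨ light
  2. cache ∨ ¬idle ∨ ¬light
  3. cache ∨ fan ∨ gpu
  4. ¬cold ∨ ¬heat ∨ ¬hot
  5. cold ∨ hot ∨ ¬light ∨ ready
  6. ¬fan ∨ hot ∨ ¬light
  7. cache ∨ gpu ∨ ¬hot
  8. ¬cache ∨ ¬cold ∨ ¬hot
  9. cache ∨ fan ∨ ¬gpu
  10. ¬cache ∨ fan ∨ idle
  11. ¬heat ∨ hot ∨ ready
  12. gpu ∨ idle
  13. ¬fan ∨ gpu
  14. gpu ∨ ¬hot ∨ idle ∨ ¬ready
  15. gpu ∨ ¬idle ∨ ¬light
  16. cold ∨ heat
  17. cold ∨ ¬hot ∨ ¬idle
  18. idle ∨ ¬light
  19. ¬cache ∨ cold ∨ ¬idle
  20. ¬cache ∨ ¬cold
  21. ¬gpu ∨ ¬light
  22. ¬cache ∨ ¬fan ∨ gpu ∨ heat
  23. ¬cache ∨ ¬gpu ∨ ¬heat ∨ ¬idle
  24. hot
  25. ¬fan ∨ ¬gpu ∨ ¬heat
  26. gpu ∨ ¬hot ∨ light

cache: False, ready: True, fan: True, light: False, gpu: True, cold: True, hot: True, idle: False, heat: False

Unit clause (hot) forces hot = True.
Set cache = False.
  then (cache ∨ gpu ∨ ¬hot) forces gpu = True.
  then (cache ∨ fan ∨ ¬gpu) forces fan = True.
  then (¬gpu ∨ ¬light) forces light = False.
  then (¬fan ∨ ¬gpu ∨ ¬heat) forces heat = False.
  then (cold ∨ heat) forces cold = True.
Set ready = True.
Set idle = False.
All clauses satisfied.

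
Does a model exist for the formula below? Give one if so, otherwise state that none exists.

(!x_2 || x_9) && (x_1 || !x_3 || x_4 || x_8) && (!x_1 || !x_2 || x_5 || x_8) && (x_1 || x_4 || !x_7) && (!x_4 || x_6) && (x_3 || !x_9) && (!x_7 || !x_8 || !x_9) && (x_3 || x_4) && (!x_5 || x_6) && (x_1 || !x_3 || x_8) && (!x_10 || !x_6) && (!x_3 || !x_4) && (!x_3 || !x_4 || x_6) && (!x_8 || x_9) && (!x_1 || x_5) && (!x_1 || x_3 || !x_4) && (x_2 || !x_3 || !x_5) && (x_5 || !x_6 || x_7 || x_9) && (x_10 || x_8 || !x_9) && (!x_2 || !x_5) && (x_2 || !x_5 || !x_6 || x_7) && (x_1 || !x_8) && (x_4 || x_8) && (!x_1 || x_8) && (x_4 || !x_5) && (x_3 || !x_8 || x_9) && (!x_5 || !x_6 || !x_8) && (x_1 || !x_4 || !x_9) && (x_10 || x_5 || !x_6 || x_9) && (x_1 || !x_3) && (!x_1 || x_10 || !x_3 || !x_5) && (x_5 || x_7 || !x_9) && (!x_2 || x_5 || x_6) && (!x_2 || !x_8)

Set x_1 = False.
  then (x_1 || !x_8) forces x_8 = False.
  then (x_4 || x_8) forces x_4 = True.
  then (x_1 || !x_4 || !x_9) forces x_9 = False.
  then (x_1 || !x_3) forces x_3 = False.
  then (!x_2 || x_9) forces x_2 = False.
  then (!x_4 || x_6) forces x_6 = True.
  then (!x_10 || !x_6) forces x_10 = False.
  then (x_10 || x_5 || !x_6 || x_9) forces x_5 = True.
  then (x_2 || !x_5 || !x_6 || x_7) forces x_7 = True.
All clauses satisfied.

x_1: False, x_2: False, x_3: False, x_4: True, x_5: True, x_6: True, x_7: True, x_8: False, x_9: False, x_10: False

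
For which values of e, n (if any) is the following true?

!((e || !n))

e = False, n = True

  !((e || !n)) = True
    e || !n = False
      !n = False
The formula evaluates to True.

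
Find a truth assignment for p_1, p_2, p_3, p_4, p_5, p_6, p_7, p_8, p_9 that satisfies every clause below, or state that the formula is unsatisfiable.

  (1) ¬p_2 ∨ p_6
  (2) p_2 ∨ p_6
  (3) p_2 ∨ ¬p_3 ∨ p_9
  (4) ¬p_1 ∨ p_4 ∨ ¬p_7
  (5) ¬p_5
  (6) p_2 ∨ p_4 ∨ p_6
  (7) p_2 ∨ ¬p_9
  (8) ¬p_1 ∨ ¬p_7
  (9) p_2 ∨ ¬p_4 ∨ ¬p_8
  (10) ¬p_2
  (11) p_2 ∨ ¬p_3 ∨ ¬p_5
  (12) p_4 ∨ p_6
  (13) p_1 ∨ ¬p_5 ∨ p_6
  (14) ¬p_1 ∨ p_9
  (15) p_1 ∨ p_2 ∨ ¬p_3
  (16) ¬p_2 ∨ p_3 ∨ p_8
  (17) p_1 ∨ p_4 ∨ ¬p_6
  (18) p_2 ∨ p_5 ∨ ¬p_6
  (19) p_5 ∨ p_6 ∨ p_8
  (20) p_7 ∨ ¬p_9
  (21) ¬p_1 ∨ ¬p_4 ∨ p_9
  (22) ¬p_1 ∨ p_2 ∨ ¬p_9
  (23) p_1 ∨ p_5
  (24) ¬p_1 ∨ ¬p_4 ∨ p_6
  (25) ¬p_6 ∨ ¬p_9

Unsatisfiable

Case p_2 = True:
  Clause (¬p_2) is falsified — contradiction.
Case p_2 = False:
  (p_2 ∨ p_6) forces p_6 = True.
  (¬p_5) forces p_5 = False.
  Clause (p_2 ∨ p_5 ∨ ¬p_6) is falsified — contradiction.
Both cases fail, so the formula is unsatisfiable.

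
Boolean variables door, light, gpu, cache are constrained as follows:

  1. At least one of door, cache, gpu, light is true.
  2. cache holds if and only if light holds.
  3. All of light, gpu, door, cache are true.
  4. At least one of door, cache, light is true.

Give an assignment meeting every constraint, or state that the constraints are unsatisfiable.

door = True, light = True, gpu = True, cache = True

  (1) {door, cache, gpu, light}: 4 true — at least one ✓
  (2) cache=T, light=T — same ✓
  (3) {light, gpu, door, cache}: all 4 true ✓
  (4) {door, cache, light}: 3 true — at least one ✓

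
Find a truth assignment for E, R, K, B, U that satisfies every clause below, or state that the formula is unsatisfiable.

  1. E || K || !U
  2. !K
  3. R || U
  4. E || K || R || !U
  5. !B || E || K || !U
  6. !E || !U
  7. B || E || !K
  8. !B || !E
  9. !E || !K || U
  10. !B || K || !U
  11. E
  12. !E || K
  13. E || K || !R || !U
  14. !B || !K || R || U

Case E = True:
  (!K) forces K = False.
  Clause (!E || K) is falsified — contradiction.
Case E = False:
  Clause (E) is falsified — contradiction.
Both cases fail, so the formula is unsatisfiable.

No satisfying assignment exists.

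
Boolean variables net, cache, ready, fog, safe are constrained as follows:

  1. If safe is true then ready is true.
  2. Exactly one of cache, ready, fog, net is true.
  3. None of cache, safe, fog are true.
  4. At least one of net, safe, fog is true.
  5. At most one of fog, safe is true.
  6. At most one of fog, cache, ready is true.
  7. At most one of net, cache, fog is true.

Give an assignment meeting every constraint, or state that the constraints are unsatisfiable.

net = True; cache = False; ready = False; fog = False; safe = False

  (1) safe=F ⇒ ready: vacuous ✓
  (2) {cache, ready, fog, net}: 1 true — exactly one ✓
  (3) {cache, safe, fog}: 0 true — none ✓
  (4) {net, safe, fog}: 1 true — at least one ✓
  (5) {fog, safe}: 0 true — at most one ✓
  (6) {fog, cache, ready}: 0 true — at most one ✓
  (7) {net, cache, fog}: 1 true — at most one ✓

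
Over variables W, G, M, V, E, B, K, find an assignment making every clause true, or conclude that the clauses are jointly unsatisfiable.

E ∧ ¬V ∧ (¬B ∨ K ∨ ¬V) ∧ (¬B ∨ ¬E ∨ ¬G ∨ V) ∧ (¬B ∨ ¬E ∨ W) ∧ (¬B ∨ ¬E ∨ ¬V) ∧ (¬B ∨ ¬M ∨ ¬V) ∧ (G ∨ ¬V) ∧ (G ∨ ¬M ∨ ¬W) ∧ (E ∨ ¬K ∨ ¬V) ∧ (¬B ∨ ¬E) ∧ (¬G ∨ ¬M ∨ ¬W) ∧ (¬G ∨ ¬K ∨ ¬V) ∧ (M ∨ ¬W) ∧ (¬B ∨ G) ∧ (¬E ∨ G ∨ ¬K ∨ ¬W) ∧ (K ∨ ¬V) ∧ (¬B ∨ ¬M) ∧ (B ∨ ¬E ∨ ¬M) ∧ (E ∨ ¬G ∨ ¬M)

Unit clause (E) forces E = True.
Unit clause (¬V) forces V = False.
In (¬B ∨ ¬E) only ¬B is left, so B = False.
In (B ∨ ¬E ∨ ¬M) only ¬M is left, so M = False.
In (M ∨ ¬W) only ¬W is left, so W = False.
Set G = False.
Set K = True.
All clauses satisfied.

W=F, G=F, M=F, V=F, E=T, B=F, K=T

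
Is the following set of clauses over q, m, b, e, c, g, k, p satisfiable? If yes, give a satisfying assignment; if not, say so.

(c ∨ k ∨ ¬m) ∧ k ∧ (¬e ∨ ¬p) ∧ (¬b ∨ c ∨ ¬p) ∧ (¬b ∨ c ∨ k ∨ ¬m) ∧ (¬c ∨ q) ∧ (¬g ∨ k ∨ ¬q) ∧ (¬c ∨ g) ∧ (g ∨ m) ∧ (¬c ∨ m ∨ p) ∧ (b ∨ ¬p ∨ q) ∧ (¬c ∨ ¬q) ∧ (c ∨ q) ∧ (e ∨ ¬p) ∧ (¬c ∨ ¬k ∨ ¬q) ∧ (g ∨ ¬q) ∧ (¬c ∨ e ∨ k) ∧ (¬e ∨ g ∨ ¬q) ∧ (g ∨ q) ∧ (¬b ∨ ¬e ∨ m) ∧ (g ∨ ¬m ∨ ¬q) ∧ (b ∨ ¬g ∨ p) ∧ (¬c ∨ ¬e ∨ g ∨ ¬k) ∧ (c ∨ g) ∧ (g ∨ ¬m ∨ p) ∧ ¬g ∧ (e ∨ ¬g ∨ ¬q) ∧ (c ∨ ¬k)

No satisfying assignment exists.

Case g = True:
  Clause (¬g) is falsified — contradiction.
Case g = False:
  (k) forces k = True.
  (¬c ∨ g) forces c = False.
  Clause (c ∨ g) is falsified — contradiction.
Both cases fail, so the formula is unsatisfiable.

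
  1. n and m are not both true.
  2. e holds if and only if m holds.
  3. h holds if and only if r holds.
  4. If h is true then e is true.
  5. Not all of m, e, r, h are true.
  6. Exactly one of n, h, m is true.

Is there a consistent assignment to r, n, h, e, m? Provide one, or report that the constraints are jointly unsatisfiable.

r = False, n = False, h = False, e = True, m = True

  (1) n=F, m=T — not both ✓
  (2) e=T, m=T — same ✓
  (3) h=F, r=F — same ✓
  (4) h=F ⇒ e: vacuous ✓
  (5) {m, e, r, h}: 2/4 true — not all ✓
  (6) {n, h, m}: 1 true — exactly one ✓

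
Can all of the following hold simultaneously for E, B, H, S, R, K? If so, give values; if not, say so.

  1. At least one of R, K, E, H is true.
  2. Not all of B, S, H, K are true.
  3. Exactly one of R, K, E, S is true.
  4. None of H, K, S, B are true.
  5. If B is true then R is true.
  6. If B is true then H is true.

E = True, B = False, H = False, S = False, R = False, K = False

  (1) {R, K, E, H}: 1 true — at least one ✓
  (2) {B, S, H, K}: 0/4 true — not all ✓
  (3) {R, K, E, S}: 1 true — exactly one ✓
  (4) {H, K, S, B}: 0 true — none ✓
  (5) B=F ⇒ R: vacuous ✓
  (6) B=F ⇒ H: vacuous ✓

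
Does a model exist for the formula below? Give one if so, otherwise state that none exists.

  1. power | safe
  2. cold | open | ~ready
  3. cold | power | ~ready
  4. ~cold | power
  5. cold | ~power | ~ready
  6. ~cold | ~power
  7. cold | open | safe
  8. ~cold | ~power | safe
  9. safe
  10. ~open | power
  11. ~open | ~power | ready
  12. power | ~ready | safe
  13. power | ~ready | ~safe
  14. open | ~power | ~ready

safe = True, cold = False, ready = False, power = True, open = False

Unit clause (safe) forces safe = True.
Try cold = True:
  (~cold | power) forces power = True.
  clause (~cold | ~power) is falsified — backtrack.
So cold = False.
Try ready = True:
  (cold | open | ~ready) forces open = True.
  (cold | power | ~ready) forces power = True.
  clause (cold | ~power | ~ready) is falsified — backtrack.
So ready = False.
Set power = True.
  then (~open | ~power | ready) forces open = False.
All clauses satisfied.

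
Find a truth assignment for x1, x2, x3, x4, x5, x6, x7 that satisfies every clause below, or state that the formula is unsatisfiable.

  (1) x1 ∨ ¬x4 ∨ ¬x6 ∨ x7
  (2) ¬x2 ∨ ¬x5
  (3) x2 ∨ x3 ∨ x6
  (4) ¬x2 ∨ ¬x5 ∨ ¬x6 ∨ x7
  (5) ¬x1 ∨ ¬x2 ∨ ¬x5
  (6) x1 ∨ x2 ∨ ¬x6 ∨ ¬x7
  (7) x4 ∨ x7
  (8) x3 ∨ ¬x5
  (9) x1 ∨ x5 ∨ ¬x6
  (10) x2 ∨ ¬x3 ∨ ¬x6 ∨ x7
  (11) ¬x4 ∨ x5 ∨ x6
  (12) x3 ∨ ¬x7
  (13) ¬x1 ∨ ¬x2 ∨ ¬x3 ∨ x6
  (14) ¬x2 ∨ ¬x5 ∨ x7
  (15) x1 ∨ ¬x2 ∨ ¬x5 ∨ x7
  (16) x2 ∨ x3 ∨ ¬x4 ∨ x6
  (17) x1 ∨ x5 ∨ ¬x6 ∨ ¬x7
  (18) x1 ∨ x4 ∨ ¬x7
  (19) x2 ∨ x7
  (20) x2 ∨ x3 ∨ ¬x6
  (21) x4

Unit clause (x4) forces x4 = True.
Set x1 = True.
Set x2 = False.
  then (x2 ∨ x7) forces x7 = True.
  then (x3 ∨ ¬x7) forces x3 = True.
Set x5 = True.
Set x6 = False.
All clauses satisfied.

x1=T; x2=F; x3=T; x4=T; x5=T; x6=F; x7=T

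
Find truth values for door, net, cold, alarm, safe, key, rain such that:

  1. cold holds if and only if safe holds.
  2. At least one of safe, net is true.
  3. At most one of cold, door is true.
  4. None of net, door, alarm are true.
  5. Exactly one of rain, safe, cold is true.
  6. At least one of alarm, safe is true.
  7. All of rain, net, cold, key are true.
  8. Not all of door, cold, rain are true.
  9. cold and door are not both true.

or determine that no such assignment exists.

No satisfying assignment exists.

Case net = True:
  Constraint (4) is violated (net=T) — contradiction.
Case net = False:
  Constraint (7) is violated (net=F) — contradiction.
Both cases fail — unsatisfiable.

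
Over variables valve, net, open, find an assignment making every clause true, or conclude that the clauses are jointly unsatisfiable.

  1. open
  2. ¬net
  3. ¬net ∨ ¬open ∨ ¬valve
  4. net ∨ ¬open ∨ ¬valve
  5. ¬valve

Unit clause (open) forces open = True.
Unit clause (¬net) forces net = False.
In (net ∨ ¬open ∨ ¬valve) only ¬valve is left, so valve = False.
Check each clause:
  (open): open holds.
  (¬net): ¬net holds.
  (¬net ∨ ¬open ∨ ¬valve): ¬net holds.
  (net ∨ ¬open ∨ ¬valve): ¬valve holds.
  (¬valve): ¬valve holds.
All clauses satisfied.

valve: False, net: False, open: True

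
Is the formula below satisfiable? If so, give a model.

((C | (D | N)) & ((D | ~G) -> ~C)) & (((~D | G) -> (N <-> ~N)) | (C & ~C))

N = False; D = True; G = False; C = False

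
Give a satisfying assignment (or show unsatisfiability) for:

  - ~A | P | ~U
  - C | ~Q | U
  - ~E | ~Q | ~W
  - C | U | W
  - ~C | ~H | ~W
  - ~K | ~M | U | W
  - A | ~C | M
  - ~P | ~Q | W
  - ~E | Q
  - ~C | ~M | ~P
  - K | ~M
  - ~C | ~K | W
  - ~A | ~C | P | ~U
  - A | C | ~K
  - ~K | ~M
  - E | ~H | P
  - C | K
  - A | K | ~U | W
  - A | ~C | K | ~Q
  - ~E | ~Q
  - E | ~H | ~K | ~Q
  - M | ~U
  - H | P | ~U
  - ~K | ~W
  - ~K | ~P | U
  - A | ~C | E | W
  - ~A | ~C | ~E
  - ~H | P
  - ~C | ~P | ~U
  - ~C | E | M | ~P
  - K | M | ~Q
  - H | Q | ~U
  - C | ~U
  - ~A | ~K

U=F, Q=F, W=F, A=T, K=F, M=F, H=F, P=F, C=T, E=F

Try U = True:
  (M | ~U) forces M = True.
  (K | ~M) forces K = True.
  clause (~K | ~M) is falsified — backtrack.
So U = False.
Set Q = False.
  then (~E | Q) forces E = False.
Set W = False.
  then (C | U | W) forces C = True.
  then (~C | ~K | W) forces K = False.
  then (A | ~C | E | W) forces A = True.
  then (K | ~M) forces M = False.
  then (~C | E | M | ~P) forces P = False.
  then (E | ~H | P) forces H = False.
All clauses satisfied.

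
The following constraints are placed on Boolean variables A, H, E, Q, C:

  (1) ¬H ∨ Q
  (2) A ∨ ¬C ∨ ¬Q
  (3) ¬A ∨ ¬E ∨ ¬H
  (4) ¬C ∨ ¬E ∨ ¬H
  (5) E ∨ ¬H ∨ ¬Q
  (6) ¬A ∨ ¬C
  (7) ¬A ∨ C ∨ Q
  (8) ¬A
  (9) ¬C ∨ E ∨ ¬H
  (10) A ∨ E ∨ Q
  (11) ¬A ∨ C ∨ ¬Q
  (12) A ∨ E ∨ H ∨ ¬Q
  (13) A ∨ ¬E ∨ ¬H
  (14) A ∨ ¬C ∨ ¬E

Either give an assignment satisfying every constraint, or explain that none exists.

Unit clause (¬A) forces A = False.
Try H = True:
  (¬H ∨ Q) forces Q = True.
  (A ∨ ¬C ∨ ¬Q) forces C = False.
  (E ∨ ¬H ∨ ¬Q) forces E = True.
  clause (A ∨ ¬E ∨ ¬H) is falsified — backtrack.
So H = False.
Set E = True.
  then (A ∨ ¬C ∨ ¬E) forces C = False.
Set Q = False.
All clauses satisfied.

A: False, H: False, E: True, Q: False, C: False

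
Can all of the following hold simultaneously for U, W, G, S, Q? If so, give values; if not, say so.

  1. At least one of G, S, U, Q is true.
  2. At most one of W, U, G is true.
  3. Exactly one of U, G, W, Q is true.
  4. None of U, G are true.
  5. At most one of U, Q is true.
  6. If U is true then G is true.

U = False; W = False; G = False; S = True; Q = True

  (1) {G, S, U, Q}: 2 true — at least one ✓
  (2) {W, U, G}: 0 true — at most one ✓
  (3) {U, G, W, Q}: 1 true — exactly one ✓
  (4) {U, G}: 0 true — none ✓
  (5) {U, Q}: 1 true — at most one ✓
  (6) U=F ⇒ G: vacuous ✓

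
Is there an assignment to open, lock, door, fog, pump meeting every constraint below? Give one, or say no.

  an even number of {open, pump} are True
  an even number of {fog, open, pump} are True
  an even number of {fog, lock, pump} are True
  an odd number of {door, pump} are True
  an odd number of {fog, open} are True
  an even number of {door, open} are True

Adding constraints 1, 4, 6 mod 2: every variable appears an even number of times on the left, so the left side is 0.
But the right sides sum to 1 (mod 2). 0 ≠ 1 — the system is inconsistent.

No satisfying assignment exists.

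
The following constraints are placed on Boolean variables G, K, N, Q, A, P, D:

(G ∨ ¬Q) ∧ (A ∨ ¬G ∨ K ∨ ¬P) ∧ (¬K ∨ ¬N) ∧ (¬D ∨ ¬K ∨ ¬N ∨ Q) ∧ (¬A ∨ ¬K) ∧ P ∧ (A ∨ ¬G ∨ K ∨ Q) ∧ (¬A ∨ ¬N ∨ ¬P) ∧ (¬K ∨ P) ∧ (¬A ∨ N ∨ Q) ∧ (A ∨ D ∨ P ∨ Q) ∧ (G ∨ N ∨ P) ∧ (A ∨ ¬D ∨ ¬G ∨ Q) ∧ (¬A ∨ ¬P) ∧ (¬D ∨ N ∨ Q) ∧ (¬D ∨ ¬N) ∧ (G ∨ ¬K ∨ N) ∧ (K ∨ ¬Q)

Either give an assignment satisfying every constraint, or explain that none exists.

G = False, K = False, N = False, Q = False, A = False, P = True, D = False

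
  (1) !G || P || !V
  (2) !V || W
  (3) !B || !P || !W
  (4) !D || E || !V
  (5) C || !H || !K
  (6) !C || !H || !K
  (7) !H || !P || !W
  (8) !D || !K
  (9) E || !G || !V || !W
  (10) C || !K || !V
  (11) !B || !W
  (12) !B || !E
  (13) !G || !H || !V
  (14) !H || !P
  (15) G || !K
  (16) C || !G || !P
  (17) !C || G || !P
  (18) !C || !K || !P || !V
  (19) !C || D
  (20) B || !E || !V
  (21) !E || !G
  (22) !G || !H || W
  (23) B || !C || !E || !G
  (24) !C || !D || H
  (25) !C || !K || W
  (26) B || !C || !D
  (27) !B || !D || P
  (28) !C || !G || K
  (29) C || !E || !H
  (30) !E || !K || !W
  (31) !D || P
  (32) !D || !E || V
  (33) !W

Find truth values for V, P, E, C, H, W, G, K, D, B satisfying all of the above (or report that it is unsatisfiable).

V = False; P = False; E = False; C = False; H = False; W = False; G = True; K = False; D = False; B = True

Unit clause (!W) forces W = False.
In (!V || W) only !V is left, so V = False.
Set P = False.
  then (!D || P) forces D = False.
  then (!C || D) forces C = False.
Set E = False.
Set H = False.
Set G = True.
Set K = False.
Set B = True.
All clauses satisfied.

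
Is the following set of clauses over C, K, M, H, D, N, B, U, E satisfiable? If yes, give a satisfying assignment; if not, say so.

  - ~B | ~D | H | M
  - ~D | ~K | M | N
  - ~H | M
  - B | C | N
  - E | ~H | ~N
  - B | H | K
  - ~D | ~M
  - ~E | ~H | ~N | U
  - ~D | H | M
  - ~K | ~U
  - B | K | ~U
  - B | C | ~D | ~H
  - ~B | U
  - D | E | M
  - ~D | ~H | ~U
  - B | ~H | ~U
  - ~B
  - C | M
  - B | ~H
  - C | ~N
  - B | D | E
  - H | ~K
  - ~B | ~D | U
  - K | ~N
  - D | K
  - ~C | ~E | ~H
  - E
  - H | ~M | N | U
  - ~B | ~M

No satisfying assignment exists.

Case B = True:
  Clause (~B) is falsified — contradiction.
Case B = False:
  (B | ~H) forces H = False.
  (B | H | K) forces K = True.
  Clause (H | ~K) is falsified — contradiction.
Both cases fail, so the formula is unsatisfiable.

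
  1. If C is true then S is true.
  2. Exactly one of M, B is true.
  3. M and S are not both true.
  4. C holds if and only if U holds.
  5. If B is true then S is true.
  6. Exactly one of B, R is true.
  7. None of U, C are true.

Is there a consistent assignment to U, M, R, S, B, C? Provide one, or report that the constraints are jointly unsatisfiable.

U: False, M: True, R: True, S: False, B: False, C: False

  (1) C=F ⇒ S: vacuous ✓
  (2) {M, B}: 1 true — exactly one ✓
  (3) M=T, S=F — not both ✓
  (4) C=F, U=F — same ✓
  (5) B=F ⇒ S: vacuous ✓
  (6) {B, R}: 1 true — exactly one ✓
  (7) {U, C}: 0 true — none ✓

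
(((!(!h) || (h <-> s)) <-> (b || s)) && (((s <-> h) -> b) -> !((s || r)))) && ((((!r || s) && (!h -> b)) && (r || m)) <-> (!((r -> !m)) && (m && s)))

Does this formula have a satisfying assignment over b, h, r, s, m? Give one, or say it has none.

b=T, h=F, r=F, s=F, m=F

  ((!(!h) || (h <-> s)) <-> (b || s)) && (((s <-> h) -> b) -> !((s || r))) = True
    (!(!h) || (h <-> s)) <-> (b || s) = True
      !(!h) || (h <-> s) = True
        !(!h) = False
          !h = True
        h <-> s = True
      b || s = True
    ((s <-> h) -> b) -> !((s || r)) = True
      (s <-> h) -> b = True
        s <-> h = True
      !((s || r)) = True
        s || r = False
  (((!r || s) && (!h -> b)) && (r || m)) <-> (!((r -> !m)) && (m && s)) = True
    ((!r || s) && (!h -> b)) && (r || m) = False
      (!r || s) && (!h -> b) = True
        !r || s = True
          !r = True
        !h -> b = True
          !h = True
      r || m = False
    !((r -> !m)) && (m && s) = False
      !((r -> !m)) = False
        r -> !m = True
          !m = True
      m && s = False
Both conjuncts True, so the formula holds.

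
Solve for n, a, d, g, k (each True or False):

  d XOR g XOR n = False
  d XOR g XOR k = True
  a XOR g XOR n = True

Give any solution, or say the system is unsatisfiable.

n = True, a = True, d = False, g = True, k = False

d XOR g XOR n = F XOR T XOR T = False ✓
d XOR g XOR k = F XOR T XOR F = True ✓
a XOR g XOR n = T XOR T XOR T = True ✓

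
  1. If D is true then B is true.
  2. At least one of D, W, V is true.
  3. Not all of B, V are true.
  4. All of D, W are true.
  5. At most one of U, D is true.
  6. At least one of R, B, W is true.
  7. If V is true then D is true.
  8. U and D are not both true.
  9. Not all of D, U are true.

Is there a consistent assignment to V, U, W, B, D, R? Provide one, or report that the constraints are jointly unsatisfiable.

V: False; U: False; W: True; B: True; D: True; R: True

  (1) D=T ⇒ B: T ✓
  (2) {D, W, V}: 2 true — at least one ✓
  (3) {B, V}: 1/2 true — not all ✓
  (4) {D, W}: all 2 true ✓
  (5) {U, D}: 1 true — at most one ✓
  (6) {R, B, W}: 3 true — at least one ✓
  (7) V=F ⇒ D: vacuous ✓
  (8) U=F, D=T — not both ✓
  (9) {D, U}: 1/2 true — not all ✓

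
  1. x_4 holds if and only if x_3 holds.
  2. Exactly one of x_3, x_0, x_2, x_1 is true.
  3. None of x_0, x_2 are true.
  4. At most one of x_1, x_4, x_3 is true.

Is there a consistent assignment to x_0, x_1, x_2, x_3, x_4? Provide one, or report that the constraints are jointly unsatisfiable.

x_0=F, x_1=T, x_2=F, x_3=F, x_4=F

  (1) x_4=F, x_3=F — same ✓
  (2) {x_3, x_0, x_2, x_1}: 1 true — exactly one ✓
  (3) {x_0, x_2}: 0 true — none ✓
  (4) {x_1, x_4, x_3}: 1 true — at most one ✓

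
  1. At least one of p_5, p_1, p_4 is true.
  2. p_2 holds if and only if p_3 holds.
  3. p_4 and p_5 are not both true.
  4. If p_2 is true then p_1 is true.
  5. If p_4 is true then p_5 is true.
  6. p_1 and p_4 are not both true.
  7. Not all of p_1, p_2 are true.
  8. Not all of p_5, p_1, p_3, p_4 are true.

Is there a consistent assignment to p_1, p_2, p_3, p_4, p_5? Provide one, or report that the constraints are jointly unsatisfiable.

p_1: False, p_2: False, p_3: False, p_4: False, p_5: True

  (1) {p_5, p_1, p_4}: 1 true — at least one ✓
  (2) p_2=F, p_3=F — same ✓
  (3) p_4=F, p_5=T — not both ✓
  (4) p_2=F ⇒ p_1: vacuous ✓
  (5) p_4=F ⇒ p_5: vacuous ✓
  (6) p_1=F, p_4=F — not both ✓
  (7) {p_1, p_2}: 0/2 true — not all ✓
  (8) {p_5, p_1, p_3, p_4}: 1/4 true — not all ✓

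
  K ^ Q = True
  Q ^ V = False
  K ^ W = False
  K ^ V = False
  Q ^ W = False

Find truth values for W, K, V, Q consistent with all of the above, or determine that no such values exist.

No satisfying assignment exists.

Adding constraints 1, 2, 4 mod 2: every variable appears an even number of times on the left, so the left side is 0.
But the right sides sum to 1 (mod 2). 0 ≠ 1 — the system is inconsistent.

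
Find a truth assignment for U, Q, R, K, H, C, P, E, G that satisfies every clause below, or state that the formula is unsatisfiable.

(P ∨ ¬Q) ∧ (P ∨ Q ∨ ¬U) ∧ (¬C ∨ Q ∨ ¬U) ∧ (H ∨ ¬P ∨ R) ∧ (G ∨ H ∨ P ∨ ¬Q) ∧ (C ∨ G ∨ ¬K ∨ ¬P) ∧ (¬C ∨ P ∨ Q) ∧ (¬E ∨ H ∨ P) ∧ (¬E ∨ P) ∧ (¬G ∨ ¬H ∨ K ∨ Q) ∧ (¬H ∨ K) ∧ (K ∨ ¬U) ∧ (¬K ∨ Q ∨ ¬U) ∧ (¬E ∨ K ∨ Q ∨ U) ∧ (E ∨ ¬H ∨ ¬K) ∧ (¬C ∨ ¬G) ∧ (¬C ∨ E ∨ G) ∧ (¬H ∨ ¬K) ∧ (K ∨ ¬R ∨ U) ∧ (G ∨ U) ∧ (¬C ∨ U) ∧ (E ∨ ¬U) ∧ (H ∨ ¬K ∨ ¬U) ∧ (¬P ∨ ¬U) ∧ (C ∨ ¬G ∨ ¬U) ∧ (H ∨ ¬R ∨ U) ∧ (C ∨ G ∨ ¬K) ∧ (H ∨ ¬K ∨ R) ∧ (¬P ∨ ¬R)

U = False; Q = False; R = False; K = False; H = False; C = False; P = False; E = False; G = True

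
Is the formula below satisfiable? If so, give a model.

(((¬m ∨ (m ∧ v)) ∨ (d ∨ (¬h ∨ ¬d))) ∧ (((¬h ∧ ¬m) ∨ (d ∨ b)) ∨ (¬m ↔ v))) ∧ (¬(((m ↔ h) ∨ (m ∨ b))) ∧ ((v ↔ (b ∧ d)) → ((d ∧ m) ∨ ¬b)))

v=F, m=F, d=T, h=T, b=F

  ((¬m ∨ (m ∧ v)) ∨ (d ∨ (¬h ∨ ¬d))) ∧ (((¬h ∧ ¬m) ∨ (d ∨ b)) ∨ (¬m ↔ v)) = True
    (¬m ∨ (m ∧ v)) ∨ (d ∨ (¬h ∨ ¬d)) = True
      ¬m ∨ (m ∧ v) = True
        ¬m = True
        m ∧ v = False
      d ∨ (¬h ∨ ¬d) = True
        ¬h ∨ ¬d = False
          ¬h = False
          ¬d = False
    ((¬h ∧ ¬m) ∨ (d ∨ b)) ∨ (¬m ↔ v) = True
      (¬h ∧ ¬m) ∨ (d ∨ b) = True
        ¬h ∧ ¬m = False
          ¬h = False
          ¬m = True
        d ∨ b = True
      ¬m ↔ v = False
        ¬m = True
  ¬(((m ↔ h) ∨ (m ∨ b))) ∧ ((v ↔ (b ∧ d)) → ((d ∧ m) ∨ ¬b)) = True
    ¬(((m ↔ h) ∨ (m ∨ b))) = True
      (m ↔ h) ∨ (m ∨ b) = False
        m ↔ h = False
        m ∨ b = False
    (v ↔ (b ∧ d)) → ((d ∧ m) ∨ ¬b) = True
      v ↔ (b ∧ d) = True
        b ∧ d = False
      (d ∧ m) ∨ ¬b = True
        d ∧ m = False
        ¬b = True
Both conjuncts True, so the formula holds.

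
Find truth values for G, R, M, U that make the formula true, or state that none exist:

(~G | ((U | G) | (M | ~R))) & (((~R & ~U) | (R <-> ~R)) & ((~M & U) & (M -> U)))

Case U = True: the formula simplifies to (R <-> ~R) & ~M.
  R = True: the conjunct R <-> ~R becomes True <-> ~True = False.
  R = False: the conjunct R <-> ~R becomes False <-> ~False = False.
Case U = False: the conjunct U is False.
Both cases fail — unsatisfiable.

The formula is unsatisfiable.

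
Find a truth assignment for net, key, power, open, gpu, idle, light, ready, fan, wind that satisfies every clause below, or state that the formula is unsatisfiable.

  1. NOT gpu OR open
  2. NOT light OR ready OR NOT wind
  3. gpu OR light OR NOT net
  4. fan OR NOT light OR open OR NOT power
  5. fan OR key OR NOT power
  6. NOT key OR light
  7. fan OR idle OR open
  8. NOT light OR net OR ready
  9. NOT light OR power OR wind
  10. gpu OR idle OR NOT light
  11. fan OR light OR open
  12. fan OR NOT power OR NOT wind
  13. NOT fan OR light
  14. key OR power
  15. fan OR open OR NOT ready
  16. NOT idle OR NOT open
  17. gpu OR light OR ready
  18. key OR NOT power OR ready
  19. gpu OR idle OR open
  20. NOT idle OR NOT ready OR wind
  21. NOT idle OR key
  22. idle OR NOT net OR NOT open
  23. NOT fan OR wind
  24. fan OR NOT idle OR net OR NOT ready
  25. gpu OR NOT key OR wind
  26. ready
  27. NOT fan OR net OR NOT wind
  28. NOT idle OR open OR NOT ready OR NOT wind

net=F, key=T, power=T, open=T, gpu=T, idle=F, light=T, ready=T, fan=F, wind=F

Unit clause (ready) forces ready = True.
Set net = False.
Set key = True.
  then (NOT key OR light) forces light = True.
Set power = True.
Try open = False:
  (NOT gpu OR open) forces gpu = False.
  (fan OR NOT light OR open OR NOT power) forces fan = True.
  (gpu OR idle OR NOT light) forces idle = True.
  (NOT idle OR NOT ready OR wind) forces wind = True.
  clause (NOT fan OR net OR NOT wind) is falsified — backtrack.
So open = True.
  then (NOT idle OR NOT open) forces idle = False.
  then (gpu OR idle OR NOT light) forces gpu = True.
Try fan = True:
  (NOT fan OR wind) forces wind = True.
  clause (NOT fan OR net OR NOT wind) is falsified — backtrack.
So fan = False.
  then (fan OR NOT power OR NOT wind) forces wind = False.
All clauses satisfied.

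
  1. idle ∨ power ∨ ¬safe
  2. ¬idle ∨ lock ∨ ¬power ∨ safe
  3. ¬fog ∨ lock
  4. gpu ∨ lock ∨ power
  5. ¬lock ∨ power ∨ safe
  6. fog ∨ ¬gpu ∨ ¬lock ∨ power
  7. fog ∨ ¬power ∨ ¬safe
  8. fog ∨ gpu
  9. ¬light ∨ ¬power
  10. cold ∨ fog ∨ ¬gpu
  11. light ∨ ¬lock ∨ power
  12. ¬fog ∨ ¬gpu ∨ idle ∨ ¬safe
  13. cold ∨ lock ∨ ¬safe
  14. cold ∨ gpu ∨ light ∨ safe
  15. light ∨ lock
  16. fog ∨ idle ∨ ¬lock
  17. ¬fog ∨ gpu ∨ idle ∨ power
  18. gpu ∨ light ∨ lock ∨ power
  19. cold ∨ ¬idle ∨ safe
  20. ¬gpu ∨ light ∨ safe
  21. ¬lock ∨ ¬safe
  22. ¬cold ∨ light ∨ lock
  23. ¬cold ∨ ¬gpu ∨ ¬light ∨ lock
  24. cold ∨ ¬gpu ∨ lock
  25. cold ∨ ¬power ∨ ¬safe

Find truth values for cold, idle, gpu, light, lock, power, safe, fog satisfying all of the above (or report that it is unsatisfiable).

cold = True; idle = False; gpu = False; light = False; lock = True; power = True; safe = False; fog = True

Set cold = True.
Set idle = False.
Set gpu = False.
  then (fog ∨ gpu) forces fog = True.
  then (¬fog ∨ gpu ∨ idle ∨ power) forces power = True.
  then (¬fog ∨ lock) forces lock = True.
  then (¬light ∨ ¬power) forces light = False.
  then (¬lock ∨ ¬safe) forces safe = False.
All clauses satisfied.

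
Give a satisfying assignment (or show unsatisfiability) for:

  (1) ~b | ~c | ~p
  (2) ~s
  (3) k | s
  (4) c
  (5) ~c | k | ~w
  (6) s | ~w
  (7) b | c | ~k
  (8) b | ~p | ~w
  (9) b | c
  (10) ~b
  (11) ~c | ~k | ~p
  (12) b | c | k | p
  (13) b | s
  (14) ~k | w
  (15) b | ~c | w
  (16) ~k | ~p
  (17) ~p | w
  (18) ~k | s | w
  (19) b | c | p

Case b = True:
  Clause (~b) is falsified — contradiction.
Case b = False:
  (~s) forces s = False.
  Clause (b | s) is falsified — contradiction.
Both cases fail, so the formula is unsatisfiable.

UNSATISFIABLE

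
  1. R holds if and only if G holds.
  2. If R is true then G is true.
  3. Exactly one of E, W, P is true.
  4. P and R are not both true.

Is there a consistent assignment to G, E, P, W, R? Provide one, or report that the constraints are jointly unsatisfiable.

G=T, E=F, P=F, W=T, R=T

  (1) R=T, G=T — same ✓
  (2) R=T ⇒ G: T ✓
  (3) {E, W, P}: 1 true — exactly one ✓
  (4) P=F, R=T — not both ✓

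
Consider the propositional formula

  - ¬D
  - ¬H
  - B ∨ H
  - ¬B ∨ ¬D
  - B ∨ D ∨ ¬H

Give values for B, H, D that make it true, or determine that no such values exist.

Unit clause (¬D) forces D = False.
Unit clause (¬H) forces H = False.
In (B ∨ H) only B is left, so B = True.
Check each clause:
  (¬D): ¬D holds.
  (¬H): ¬H holds.
  (B ∨ H): B holds.
  (¬B ∨ ¬D): ¬D holds.
  (B ∨ D ∨ ¬H): B holds.
All clauses satisfied.

B = True; H = False; D = False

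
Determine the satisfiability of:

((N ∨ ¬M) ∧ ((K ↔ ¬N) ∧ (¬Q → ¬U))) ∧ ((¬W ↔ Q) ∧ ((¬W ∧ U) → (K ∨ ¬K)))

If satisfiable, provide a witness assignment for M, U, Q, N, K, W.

M = False, U = True, Q = True, N = True, K = False, W = False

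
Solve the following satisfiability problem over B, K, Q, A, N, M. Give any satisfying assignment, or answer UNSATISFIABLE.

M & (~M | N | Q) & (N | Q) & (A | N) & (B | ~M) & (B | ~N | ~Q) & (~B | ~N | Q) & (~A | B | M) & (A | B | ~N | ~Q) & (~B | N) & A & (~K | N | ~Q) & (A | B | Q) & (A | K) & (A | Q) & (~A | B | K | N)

Unit clause (M) forces M = True.
In (B | ~M) only B is left, so B = True.
In (~B | N) only N is left, so N = True.
Unit clause (A) forces A = True.
In (~B | ~N | Q) only Q is left, so Q = True.
Set K = True.
All clauses satisfied.

B: True; K: True; Q: True; A: True; N: True; M: True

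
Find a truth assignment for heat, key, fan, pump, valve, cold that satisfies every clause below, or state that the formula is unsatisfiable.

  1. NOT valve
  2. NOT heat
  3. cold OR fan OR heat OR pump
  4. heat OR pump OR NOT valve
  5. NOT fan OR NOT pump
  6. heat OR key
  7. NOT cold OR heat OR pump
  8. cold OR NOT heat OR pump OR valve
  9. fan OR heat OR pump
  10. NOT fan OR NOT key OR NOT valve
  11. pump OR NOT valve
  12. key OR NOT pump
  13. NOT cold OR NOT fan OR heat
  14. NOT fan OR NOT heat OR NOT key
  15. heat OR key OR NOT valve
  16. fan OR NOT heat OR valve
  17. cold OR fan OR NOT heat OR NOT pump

heat = False, key = True, fan = False, pump = True, valve = False, cold = True

Unit clause (NOT valve) forces valve = False.
Unit clause (NOT heat) forces heat = False.
In (heat OR key) only key is left, so key = True.
Set fan = False.
  then (fan OR heat OR pump) forces pump = True.
Set cold = True.
All clauses satisfied.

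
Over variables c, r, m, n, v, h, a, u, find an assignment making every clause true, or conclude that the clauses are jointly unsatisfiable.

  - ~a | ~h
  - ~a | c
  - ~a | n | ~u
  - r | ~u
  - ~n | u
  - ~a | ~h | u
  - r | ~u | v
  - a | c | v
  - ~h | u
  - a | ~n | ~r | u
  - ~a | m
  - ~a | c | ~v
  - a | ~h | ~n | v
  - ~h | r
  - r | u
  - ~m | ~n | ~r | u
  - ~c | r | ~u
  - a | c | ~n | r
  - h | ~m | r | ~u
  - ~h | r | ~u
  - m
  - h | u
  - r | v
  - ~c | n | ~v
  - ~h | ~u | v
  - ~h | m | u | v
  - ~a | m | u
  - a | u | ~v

Unit clause (m) forces m = True.
Set c = False.
  then (~a | c) forces a = False.
  then (a | c | v) forces v = True.
  then (a | u | ~v) forces u = True.
  then (r | ~u) forces r = True.
Set n = False.
Set h = True.
All clauses satisfied.

c = False, r = True, m = True, n = False, v = True, h = True, a = False, u = True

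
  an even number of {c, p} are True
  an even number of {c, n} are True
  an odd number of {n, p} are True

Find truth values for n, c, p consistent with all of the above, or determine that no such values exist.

Adding constraints 1, 2, 3 mod 2: every variable appears an even number of times on the left, so the left side is 0.
But the right sides sum to 1 (mod 2). 0 ≠ 1 — the system is inconsistent.

The formula is unsatisfiable.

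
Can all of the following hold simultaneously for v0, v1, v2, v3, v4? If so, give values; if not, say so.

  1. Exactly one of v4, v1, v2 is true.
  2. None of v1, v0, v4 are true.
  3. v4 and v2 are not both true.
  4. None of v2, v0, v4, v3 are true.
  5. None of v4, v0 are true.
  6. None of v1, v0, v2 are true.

Case v2 = True:
  Constraint (4) is violated (v2=T) — contradiction.
Case v2 = False:
  (2) forces v1 = False.
  (1) with v1=F, v2=F forces v4 = True.
  Constraint (2) is violated (v4=T) — contradiction.
Both cases fail — unsatisfiable.

Unsatisfiable — no assignment works.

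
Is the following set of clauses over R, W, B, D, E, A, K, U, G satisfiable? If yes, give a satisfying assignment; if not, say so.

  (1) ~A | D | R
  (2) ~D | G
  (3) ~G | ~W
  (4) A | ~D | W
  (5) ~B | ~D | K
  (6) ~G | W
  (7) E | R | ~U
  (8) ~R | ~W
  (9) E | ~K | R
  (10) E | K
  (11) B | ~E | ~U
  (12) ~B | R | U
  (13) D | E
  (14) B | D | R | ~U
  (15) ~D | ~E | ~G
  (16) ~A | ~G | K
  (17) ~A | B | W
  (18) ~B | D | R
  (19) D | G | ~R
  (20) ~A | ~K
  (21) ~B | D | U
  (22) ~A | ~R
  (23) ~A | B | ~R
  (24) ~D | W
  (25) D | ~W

R = False, W = False, B = False, D = False, E = True, A = False, K = False, U = False, G = False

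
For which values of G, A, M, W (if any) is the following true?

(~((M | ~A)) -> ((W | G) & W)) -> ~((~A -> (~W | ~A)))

G: False, A: True, M: False, W: False

  (~((M | ~A)) -> ((W | G) & W)) -> ~((~A -> (~W | ~A))) = True
    ~((M | ~A)) -> ((W | G) & W) = False
      ~((M | ~A)) = True
        M | ~A = False
          ~A = False
      (W | G) & W = False
        W | G = False
    ~((~A -> (~W | ~A))) = False
      ~A -> (~W | ~A) = True
        ~A = False
        ~W | ~A = True
          ~W = True
          ~A = False
The formula evaluates to True.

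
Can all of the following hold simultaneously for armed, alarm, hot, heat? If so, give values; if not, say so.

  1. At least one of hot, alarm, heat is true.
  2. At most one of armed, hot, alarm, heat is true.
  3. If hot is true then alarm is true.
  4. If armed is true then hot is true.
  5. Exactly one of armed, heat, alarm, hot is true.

armed=F; alarm=F; hot=F; heat=T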